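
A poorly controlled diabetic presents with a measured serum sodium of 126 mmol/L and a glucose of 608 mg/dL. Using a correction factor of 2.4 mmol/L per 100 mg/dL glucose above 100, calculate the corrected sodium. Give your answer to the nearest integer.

138 mmol/L

Corrected Na = measured Na + 2.4 · (glucose − 100)/100
= 126 + 2.4 · (608 − 100)/100
= 126 + 12.2
= 138.2 mmol/L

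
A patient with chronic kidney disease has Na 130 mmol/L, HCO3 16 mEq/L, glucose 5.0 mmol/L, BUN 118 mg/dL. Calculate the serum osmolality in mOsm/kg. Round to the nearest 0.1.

307.1 mOsm/kg

Calculated osmolality = 2·Na + glucose + BUN/2.8
= 2·130 + 5 + 118/2.8
= 260 + 5 + 42.14
= 307.14 mOsm/kg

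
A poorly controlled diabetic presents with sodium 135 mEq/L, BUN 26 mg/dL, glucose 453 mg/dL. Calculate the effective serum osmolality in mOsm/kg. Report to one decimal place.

Effective osmolality excludes urea (freely permeant across cell membranes):
2·Na + glucose/18
= 2·135 + 453/18
= 270 + 25.17
= 295.17 mOsm/kg

295.2 mOsm/kg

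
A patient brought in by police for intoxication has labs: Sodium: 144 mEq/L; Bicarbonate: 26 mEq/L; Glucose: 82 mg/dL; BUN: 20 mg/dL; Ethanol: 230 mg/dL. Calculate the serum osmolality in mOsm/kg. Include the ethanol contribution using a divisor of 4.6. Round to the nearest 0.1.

349.7 mOsm/kg

Calculated osmolality = 2·Na + glucose/18 + BUN/2.8 + ethanol/4.6
= 2·144 + 82/18 + 20/2.8 + 230/4.6
= 288 + 4.56 + 7.14 + 50
= 349.7 mOsm/kg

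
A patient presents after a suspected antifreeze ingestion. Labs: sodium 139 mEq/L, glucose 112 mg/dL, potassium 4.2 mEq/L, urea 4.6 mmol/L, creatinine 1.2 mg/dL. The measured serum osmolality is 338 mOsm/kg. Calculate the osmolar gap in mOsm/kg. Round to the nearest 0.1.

49.2 mOsm/kg

Calculated osmolality = 2·Na + glucose/18 + urea
= 2·139 + 112/18 + 4.6
= 278 + 6.22 + 4.60
= 288.82 mOsm/kg ≈ 288.8 mOsm/kg
Osmolar gap = measured − calculated = 338 − 288.8 = 49.2 mOsm/kg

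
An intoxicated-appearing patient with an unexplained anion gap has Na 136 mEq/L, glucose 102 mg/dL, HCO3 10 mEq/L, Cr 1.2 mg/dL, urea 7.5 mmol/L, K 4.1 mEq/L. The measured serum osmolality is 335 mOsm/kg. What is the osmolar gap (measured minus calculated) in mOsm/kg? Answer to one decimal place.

Calculated osmolality = 2·Na + glucose/18 + urea
= 2·136 + 102/18 + 7.5
= 272 + 5.67 + 7.50
= 285.17 mOsm/kg ≈ 285.2 mOsm/kg
Osmolar gap = measured − calculated = 335 − 285.2 = 49.8 mOsm/kg

49.8 mOsm/kg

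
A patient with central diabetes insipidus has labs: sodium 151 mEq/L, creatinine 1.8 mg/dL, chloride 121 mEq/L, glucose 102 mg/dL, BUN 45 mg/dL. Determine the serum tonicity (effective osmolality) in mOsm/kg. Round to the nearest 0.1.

307.7 mOsm/kg

Effective osmolality excludes urea (freely permeant across cell membranes):
2·Na + glucose/18
= 2·151 + 102/18
= 302 + 5.67
= 307.67 mOsm/kg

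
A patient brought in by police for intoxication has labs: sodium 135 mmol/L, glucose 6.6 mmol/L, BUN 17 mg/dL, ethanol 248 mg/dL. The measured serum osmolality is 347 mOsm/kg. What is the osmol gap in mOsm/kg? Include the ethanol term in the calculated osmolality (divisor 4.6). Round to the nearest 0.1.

Calculated osmolality = 2·Na + glucose + BUN/2.8 + ethanol/4.6
= 2·135 + 6.6 + 17/2.8 + 248/4.6
= 270 + 6.60 + 6.07 + 53.91
= 336.58 mOsm/kg ≈ 336.6 mOsm/kg
Osmolar gap = measured − calculated = 347 − 336.6 = 10.4 mOsm/kg

10.4 mOsm/kg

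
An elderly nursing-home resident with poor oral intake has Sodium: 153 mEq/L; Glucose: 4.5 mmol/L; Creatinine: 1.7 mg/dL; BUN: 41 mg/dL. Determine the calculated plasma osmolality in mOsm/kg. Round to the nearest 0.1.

325.1 mOsm/kg

Calculated osmolality = 2·Na + glucose + BUN/2.8
= 2·153 + 4.5 + 41/2.8
= 306 + 4.50 + 14.64
= 325.14 mOsm/kg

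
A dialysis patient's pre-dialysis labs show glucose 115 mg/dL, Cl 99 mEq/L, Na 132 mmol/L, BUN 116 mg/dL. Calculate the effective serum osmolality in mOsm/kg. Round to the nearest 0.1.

Effective osmolality excludes urea (freely permeant across cell membranes):
2·Na + glucose/18
= 2·132 + 115/18
= 264 + 6.39
= 270.39 mOsm/kg

270.4 mOsm/kg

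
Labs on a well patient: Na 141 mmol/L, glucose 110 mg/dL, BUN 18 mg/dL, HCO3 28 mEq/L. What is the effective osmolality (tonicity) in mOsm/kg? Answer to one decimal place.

288.1 mOsm/kg

Effective osmolality excludes urea (freely permeant across cell membranes):
2·Na + glucose/18
= 2·141 + 110/18
= 282 + 6.11
= 288.11 mOsm/kg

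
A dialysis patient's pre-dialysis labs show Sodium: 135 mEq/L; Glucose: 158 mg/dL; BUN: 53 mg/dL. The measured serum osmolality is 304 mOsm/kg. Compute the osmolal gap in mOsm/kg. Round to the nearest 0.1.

6.3 mOsm/kg

Calculated osmolality = 2·Na + glucose/18 + BUN/2.8
= 2·135 + 158/18 + 53/2.8
= 270 + 8.78 + 18.93
= 297.71 mOsm/kg ≈ 297.7 mOsm/kg
Osmolar gap = measured − calculated = 304 − 297.7 = 6.3 mOsm/kg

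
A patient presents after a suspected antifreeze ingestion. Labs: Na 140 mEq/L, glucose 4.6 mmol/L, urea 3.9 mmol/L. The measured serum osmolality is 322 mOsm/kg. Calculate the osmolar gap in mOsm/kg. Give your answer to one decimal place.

Calculated osmolality = 2·Na + glucose + urea
= 2·140 + 4.6 + 3.9
= 280 + 4.60 + 3.90
= 288.5 mOsm/kg ≈ 288.5 mOsm/kg
Osmolar gap = measured − calculated = 322 − 288.5 = 33.5 mOsm/kg

33.5 mOsm/kg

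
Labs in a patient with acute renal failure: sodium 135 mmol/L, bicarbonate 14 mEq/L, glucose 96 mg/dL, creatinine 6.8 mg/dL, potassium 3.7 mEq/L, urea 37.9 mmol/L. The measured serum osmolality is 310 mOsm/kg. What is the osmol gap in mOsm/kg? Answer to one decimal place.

Calculated osmolality = 2·Na + glucose/18 + urea
= 2·135 + 96/18 + 37.9
= 270 + 5.33 + 37.90
= 313.23 mOsm/kg ≈ 313.2 mOsm/kg
Osmolar gap = measured − calculated = 310 − 313.2 = -3.2 mOsm/kg

-3.2 mOsm/kg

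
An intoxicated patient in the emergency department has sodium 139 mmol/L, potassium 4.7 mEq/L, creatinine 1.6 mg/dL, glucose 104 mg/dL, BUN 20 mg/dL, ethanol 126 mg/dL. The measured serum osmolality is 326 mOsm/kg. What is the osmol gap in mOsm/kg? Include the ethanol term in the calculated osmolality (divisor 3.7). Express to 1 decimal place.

1.0 mOsm/kg

Calculated osmolality = 2·Na + glucose/18 + BUN/2.8 + ethanol/3.7
= 2·139 + 104/18 + 20/2.8 + 126/3.7
= 278 + 5.78 + 7.14 + 34.05
= 324.97 mOsm/kg ≈ 325.0 mOsm/kg
Osmolar gap = measured − calculated = 326 − 325.0 = 1.0 mOsm/kg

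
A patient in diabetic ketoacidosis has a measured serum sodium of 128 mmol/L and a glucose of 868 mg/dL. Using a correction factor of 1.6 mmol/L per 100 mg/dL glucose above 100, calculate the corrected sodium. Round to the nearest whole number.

140 mmol/L

Corrected Na = measured Na + 1.6 · (glucose − 100)/100
= 128 + 1.6 · (868 − 100)/100
= 128 + 12.3
= 140.3 mmol/L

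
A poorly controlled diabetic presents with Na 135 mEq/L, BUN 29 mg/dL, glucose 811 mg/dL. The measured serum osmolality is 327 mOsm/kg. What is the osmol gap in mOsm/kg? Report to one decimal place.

Calculated osmolality = 2·Na + glucose/18 + BUN/2.8
= 2·135 + 811/18 + 29/2.8
= 270 + 45.06 + 10.36
= 325.42 mOsm/kg ≈ 325.4 mOsm/kg
Osmolar gap = measured − calculated = 327 − 325.4 = 1.6 mOsm/kg

1.6 mOsm/kg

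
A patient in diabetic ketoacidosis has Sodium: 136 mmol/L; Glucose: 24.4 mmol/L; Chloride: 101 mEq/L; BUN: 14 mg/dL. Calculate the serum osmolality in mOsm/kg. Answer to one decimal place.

301.4 mOsm/kg

Calculated osmolality = 2·Na + glucose + BUN/2.8
= 2·136 + 24.4 + 14/2.8
= 272 + 24.40 + 5
= 301.4 mOsm/kg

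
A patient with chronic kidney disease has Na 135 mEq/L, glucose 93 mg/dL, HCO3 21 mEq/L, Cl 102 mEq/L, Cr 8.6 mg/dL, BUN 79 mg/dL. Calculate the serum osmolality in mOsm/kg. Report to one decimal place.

Calculated osmolality = 2·Na + glucose/18 + BUN/2.8
= 2·135 + 93/18 + 79/2.8
= 270 + 5.17 + 28.21
= 303.38 mOsm/kg

303.4 mOsm/kg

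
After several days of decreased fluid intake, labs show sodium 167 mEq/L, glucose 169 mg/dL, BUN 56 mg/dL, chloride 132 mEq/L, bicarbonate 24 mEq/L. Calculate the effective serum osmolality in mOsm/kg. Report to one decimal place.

Effective osmolality excludes urea (freely permeant across cell membranes):
2·Na + glucose/18
= 2·167 + 169/18
= 334 + 9.39
= 343.39 mOsm/kg

343.4 mOsm/kg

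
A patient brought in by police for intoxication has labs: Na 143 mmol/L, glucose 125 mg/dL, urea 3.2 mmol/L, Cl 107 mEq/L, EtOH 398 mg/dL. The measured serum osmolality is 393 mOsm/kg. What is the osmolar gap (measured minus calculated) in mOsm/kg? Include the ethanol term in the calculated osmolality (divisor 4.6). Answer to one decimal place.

10.3 mOsm/kg

Calculated osmolality = 2·Na + glucose/18 + urea + ethanol/4.6
= 2·143 + 125/18 + 3.2 + 398/4.6
= 286 + 6.94 + 3.20 + 86.52
= 382.66 mOsm/kg ≈ 382.7 mOsm/kg
Osmolar gap = measured − calculated = 393 − 382.7 = 10.3 mOsm/kg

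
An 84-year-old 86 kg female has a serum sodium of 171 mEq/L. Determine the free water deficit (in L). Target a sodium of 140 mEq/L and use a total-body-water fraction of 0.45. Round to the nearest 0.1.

TBW = 0.45 · 86 = 38.7 L
Free water deficit = TBW · (Na/140 − 1)
= 38.7 · (171/140 − 1)
= 38.7 · 0.2214
= 8.57 L

8.6 L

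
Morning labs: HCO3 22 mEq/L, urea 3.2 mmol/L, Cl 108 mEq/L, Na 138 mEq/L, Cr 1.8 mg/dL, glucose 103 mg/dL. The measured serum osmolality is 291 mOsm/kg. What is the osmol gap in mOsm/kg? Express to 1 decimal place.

Calculated osmolality = 2·Na + glucose/18 + urea
= 2·138 + 103/18 + 3.2
= 276 + 5.72 + 3.20
= 284.92 mOsm/kg ≈ 284.9 mOsm/kg
Osmolar gap = measured − calculated = 291 − 284.9 = 6.1 mOsm/kg

6.1 mOsm/kg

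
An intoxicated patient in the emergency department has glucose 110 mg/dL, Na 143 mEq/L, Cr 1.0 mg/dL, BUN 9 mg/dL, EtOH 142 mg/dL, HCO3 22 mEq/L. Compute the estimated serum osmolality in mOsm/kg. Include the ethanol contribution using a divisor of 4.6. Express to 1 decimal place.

326.2 mOsm/kg

Calculated osmolality = 2·Na + glucose/18 + BUN/2.8 + ethanol/4.6
= 2·143 + 110/18 + 9/2.8 + 142/4.6
= 286 + 6.11 + 3.21 + 30.87
= 326.19 mOsm/kg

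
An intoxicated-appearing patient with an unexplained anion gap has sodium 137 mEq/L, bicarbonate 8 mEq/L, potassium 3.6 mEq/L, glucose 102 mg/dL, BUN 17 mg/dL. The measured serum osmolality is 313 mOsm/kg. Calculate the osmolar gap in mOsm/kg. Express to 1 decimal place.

Calculated osmolality = 2·Na + glucose/18 + BUN/2.8
= 2·137 + 102/18 + 17/2.8
= 274 + 5.67 + 6.07
= 285.74 mOsm/kg ≈ 285.7 mOsm/kg
Osmolar gap = measured − calculated = 313 − 285.7 = 27.3 mOsm/kg

27.3 mOsm/kg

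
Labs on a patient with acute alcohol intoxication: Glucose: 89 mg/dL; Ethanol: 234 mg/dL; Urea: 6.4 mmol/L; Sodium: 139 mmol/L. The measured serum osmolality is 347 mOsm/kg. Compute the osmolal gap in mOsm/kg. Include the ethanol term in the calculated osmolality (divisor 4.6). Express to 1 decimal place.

6.8 mOsm/kg

Calculated osmolality = 2·Na + glucose/18 + urea + ethanol/4.6
= 2·139 + 89/18 + 6.4 + 234/4.6
= 278 + 4.94 + 6.40 + 50.87
= 340.21 mOsm/kg ≈ 340.2 mOsm/kg
Osmolar gap = measured − calculated = 347 − 340.2 = 6.8 mOsm/kg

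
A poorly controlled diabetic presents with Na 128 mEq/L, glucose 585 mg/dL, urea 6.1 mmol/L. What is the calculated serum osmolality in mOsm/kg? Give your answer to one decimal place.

Calculated osmolality = 2·Na + glucose/18 + urea
= 2·128 + 585/18 + 6.1
= 256 + 32.50 + 6.10
= 294.6 mOsm/kg

294.6 mOsm/kg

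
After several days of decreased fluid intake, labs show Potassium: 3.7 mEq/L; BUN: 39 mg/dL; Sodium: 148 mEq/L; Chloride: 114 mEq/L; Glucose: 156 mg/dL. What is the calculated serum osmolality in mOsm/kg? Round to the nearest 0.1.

318.6 mOsm/kg

Calculated osmolality = 2·Na + glucose/18 + BUN/2.8
= 2·148 + 156/18 + 39/2.8
= 296 + 8.67 + 13.93
= 318.6 mOsm/kg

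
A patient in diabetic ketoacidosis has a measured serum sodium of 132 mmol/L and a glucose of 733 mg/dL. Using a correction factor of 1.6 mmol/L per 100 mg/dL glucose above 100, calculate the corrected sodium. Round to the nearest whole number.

142 mmol/L

Corrected Na = measured Na + 1.6 · (glucose − 100)/100
= 132 + 1.6 · (733 − 100)/100
= 132 + 10.1
= 142.1 mmol/L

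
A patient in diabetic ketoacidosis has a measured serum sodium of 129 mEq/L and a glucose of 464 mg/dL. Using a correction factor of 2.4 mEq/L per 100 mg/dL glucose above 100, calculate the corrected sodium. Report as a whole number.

138 mEq/L

Corrected Na = measured Na + 2.4 · (glucose − 100)/100
= 129 + 2.4 · (464 − 100)/100
= 129 + 8.7
= 137.7 mEq/L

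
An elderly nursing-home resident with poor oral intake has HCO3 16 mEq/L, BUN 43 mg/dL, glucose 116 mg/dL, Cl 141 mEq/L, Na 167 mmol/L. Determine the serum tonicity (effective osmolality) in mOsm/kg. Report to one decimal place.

Effective osmolality excludes urea (freely permeant across cell membranes):
2·Na + glucose/18
= 2·167 + 116/18
= 334 + 6.44
= 340.44 mOsm/kg

340.4 mOsm/kg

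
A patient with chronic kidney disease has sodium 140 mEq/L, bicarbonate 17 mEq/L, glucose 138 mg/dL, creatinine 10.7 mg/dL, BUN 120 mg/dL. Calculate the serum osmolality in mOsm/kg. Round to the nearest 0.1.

Calculated osmolality = 2·Na + glucose/18 + BUN/2.8
= 2·140 + 138/18 + 120/2.8
= 280 + 7.67 + 42.86
= 330.53 mOsm/kg

330.5 mOsm/kg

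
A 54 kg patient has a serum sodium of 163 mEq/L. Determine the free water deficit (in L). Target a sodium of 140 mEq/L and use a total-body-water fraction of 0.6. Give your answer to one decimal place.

TBW = 0.6 · 54 = 32.4 L
Free water deficit = TBW · (Na/140 − 1)
= 32.4 · (163/140 − 1)
= 32.4 · 0.1643
= 5.32 L

5.3 L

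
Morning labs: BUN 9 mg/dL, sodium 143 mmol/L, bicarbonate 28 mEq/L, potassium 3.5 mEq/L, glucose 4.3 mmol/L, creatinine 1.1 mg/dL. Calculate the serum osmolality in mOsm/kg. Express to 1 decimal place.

293.5 mOsm/kg

Calculated osmolality = 2·Na + glucose + BUN/2.8
= 2·143 + 4.3 + 9/2.8
= 286 + 4.30 + 3.21
= 293.51 mOsm/kg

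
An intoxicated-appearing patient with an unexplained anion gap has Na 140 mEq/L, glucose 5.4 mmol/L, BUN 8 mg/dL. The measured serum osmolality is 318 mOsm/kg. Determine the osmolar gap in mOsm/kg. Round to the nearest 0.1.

29.7 mOsm/kg

Calculated osmolality = 2·Na + glucose + BUN/2.8
= 2·140 + 5.4 + 8/2.8
= 280 + 5.40 + 2.86
= 288.26 mOsm/kg ≈ 288.3 mOsm/kg
Osmolar gap = measured − calculated = 318 − 288.3 = 29.7 mOsm/kg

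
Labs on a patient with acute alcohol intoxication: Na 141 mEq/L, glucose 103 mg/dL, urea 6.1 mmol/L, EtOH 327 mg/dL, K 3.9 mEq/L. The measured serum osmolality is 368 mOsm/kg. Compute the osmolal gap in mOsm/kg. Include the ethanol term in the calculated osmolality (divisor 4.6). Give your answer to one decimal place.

Calculated osmolality = 2·Na + glucose/18 + urea + ethanol/4.6
= 2·141 + 103/18 + 6.1 + 327/4.6
= 282 + 5.72 + 6.10 + 71.09
= 364.91 mOsm/kg ≈ 364.9 mOsm/kg
Osmolar gap = measured − calculated = 368 − 364.9 = 3.1 mOsm/kg

3.1 mOsm/kg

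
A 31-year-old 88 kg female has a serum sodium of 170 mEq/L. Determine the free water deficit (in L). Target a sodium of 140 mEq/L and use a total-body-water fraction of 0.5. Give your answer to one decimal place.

TBW = 0.5 · 88 = 44 L
Free water deficit = TBW · (Na/140 − 1)
= 44 · (170/140 − 1)
= 44 · 0.2143
= 9.43 L

9.4 L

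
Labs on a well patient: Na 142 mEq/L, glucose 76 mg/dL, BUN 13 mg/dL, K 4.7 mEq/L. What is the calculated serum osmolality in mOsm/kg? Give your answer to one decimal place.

292.9 mOsm/kg

Calculated osmolality = 2·Na + glucose/18 + BUN/2.8
= 2·142 + 76/18 + 13/2.8
= 284 + 4.22 + 4.64
= 292.86 mOsm/kg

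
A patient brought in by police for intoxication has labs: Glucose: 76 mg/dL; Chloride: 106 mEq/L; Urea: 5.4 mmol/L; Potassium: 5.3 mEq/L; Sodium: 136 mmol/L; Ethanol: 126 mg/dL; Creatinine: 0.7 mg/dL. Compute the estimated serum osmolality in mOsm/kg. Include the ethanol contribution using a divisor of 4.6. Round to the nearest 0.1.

Calculated osmolality = 2·Na + glucose/18 + urea + ethanol/4.6
= 2·136 + 76/18 + 5.4 + 126/4.6
= 272 + 4.22 + 5.40 + 27.39
= 309.01 mOsm/kg

309.0 mOsm/kg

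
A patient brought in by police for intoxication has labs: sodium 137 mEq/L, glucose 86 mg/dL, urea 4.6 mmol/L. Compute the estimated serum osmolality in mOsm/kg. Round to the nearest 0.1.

Calculated osmolality = 2·Na + glucose/18 + urea
= 2·137 + 86/18 + 4.6
= 274 + 4.78 + 4.60
= 283.38 mOsm/kg

283.4 mOsm/kg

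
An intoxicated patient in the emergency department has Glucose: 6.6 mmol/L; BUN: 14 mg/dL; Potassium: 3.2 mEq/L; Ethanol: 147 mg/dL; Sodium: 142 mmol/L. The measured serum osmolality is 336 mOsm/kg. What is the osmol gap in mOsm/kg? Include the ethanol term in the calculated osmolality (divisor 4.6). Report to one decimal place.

8.4 mOsm/kg

Calculated osmolality = 2·Na + glucose + BUN/2.8 + ethanol/4.6
= 2·142 + 6.6 + 14/2.8 + 147/4.6
= 284 + 6.60 + 5 + 31.96
= 327.56 mOsm/kg ≈ 327.6 mOsm/kg
Osmolar gap = measured − calculated = 336 − 327.6 = 8.4 mOsm/kg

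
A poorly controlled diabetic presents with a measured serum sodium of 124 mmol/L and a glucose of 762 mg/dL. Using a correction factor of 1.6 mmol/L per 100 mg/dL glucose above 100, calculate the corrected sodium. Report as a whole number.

Corrected Na = measured Na + 1.6 · (glucose − 100)/100
= 124 + 1.6 · (762 − 100)/100
= 124 + 10.6
= 134.6 mmol/L

135 mmol/L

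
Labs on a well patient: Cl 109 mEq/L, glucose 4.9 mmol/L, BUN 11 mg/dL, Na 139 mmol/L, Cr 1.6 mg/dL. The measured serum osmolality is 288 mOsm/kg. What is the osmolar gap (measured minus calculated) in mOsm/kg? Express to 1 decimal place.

1.2 mOsm/kg

Calculated osmolality = 2·Na + glucose + BUN/2.8
= 2·139 + 4.9 + 11/2.8
= 278 + 4.90 + 3.93
= 286.83 mOsm/kg ≈ 286.8 mOsm/kg
Osmolar gap = measured − calculated = 288 − 286.8 = 1.2 mOsm/kg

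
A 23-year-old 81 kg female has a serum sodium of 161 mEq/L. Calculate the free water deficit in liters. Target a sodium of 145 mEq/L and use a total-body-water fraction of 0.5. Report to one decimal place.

4.5 L

TBW = 0.5 · 81 = 40.5 L
Free water deficit = TBW · (Na/145 − 1)
= 40.5 · (161/145 − 1)
= 40.5 · 0.1103
= 4.47 L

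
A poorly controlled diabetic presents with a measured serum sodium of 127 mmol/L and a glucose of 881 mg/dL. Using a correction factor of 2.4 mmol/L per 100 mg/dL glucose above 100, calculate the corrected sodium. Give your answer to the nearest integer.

Corrected Na = measured Na + 2.4 · (glucose − 100)/100
= 127 + 2.4 · (881 − 100)/100
= 127 + 18.7
= 145.7 mmol/L

146 mmol/L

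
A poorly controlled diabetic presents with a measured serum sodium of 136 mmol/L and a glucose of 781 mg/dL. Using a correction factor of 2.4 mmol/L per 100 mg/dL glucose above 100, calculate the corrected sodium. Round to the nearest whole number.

152 mmol/L

Corrected Na = measured Na + 2.4 · (glucose − 100)/100
= 136 + 2.4 · (781 − 100)/100
= 136 + 16.3
= 152.3 mmol/L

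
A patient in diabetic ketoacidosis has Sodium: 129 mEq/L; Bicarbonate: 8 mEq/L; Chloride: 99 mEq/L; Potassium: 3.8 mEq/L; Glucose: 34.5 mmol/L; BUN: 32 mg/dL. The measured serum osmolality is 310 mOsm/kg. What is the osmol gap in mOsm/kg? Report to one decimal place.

6.1 mOsm/kg

Calculated osmolality = 2·Na + glucose + BUN/2.8
= 2·129 + 34.5 + 32/2.8
= 258 + 34.50 + 11.43
= 303.93 mOsm/kg ≈ 303.9 mOsm/kg
Osmolar gap = measured − calculated = 310 − 303.9 = 6.1 mOsm/kg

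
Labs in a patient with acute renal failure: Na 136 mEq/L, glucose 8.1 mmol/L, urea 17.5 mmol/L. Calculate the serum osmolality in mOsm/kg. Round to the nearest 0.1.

Calculated osmolality = 2·Na + glucose + urea
= 2·136 + 8.1 + 17.5
= 272 + 8.10 + 17.50
= 297.6 mOsm/kg

297.6 mOsm/kg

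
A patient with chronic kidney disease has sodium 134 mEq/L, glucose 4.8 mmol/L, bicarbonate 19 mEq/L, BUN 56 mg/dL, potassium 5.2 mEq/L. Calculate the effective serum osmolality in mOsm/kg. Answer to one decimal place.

272.8 mOsm/kg

Effective osmolality excludes urea (freely permeant across cell membranes):
2·Na + glucose
= 2·134 + 4.8
= 268 + 4.8
= 272.8 mOsm/kg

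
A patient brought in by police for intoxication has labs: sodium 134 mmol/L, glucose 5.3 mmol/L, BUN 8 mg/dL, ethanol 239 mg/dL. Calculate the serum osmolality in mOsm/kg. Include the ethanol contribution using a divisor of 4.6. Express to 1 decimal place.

Calculated osmolality = 2·Na + glucose + BUN/2.8 + ethanol/4.6
= 2·134 + 5.3 + 8/2.8 + 239/4.6
= 268 + 5.30 + 2.86 + 51.96
= 328.12 mOsm/kg

328.1 mOsm/kg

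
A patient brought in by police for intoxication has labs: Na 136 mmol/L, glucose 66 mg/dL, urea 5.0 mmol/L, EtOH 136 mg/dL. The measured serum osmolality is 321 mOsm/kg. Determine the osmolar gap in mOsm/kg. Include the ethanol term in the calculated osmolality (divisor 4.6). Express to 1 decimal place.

Calculated osmolality = 2·Na + glucose/18 + urea + ethanol/4.6
= 2·136 + 66/18 + 5 + 136/4.6
= 272 + 3.67 + 5 + 29.57
= 310.24 mOsm/kg ≈ 310.2 mOsm/kg
Osmolar gap = measured − calculated = 321 − 310.2 = 10.8 mOsm/kg

10.8 mOsm/kg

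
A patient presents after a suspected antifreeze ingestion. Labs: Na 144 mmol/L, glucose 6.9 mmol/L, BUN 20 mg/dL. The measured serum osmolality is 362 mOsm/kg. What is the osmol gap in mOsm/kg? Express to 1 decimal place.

60.0 mOsm/kg

Calculated osmolality = 2·Na + glucose + BUN/2.8
= 2·144 + 6.9 + 20/2.8
= 288 + 6.90 + 7.14
= 302.04 mOsm/kg ≈ 302.0 mOsm/kg
Osmolar gap = measured − calculated = 362 − 302.0 = 60.0 mOsm/kg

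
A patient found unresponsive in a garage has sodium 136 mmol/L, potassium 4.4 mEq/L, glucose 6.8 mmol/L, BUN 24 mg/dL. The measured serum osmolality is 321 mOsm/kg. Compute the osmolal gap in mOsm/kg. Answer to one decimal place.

33.6 mOsm/kg

Calculated osmolality = 2·Na + glucose + BUN/2.8
= 2·136 + 6.8 + 24/2.8
= 272 + 6.80 + 8.57
= 287.37 mOsm/kg ≈ 287.4 mOsm/kg
Osmolar gap = measured − calculated = 321 − 287.4 = 33.6 mOsm/kg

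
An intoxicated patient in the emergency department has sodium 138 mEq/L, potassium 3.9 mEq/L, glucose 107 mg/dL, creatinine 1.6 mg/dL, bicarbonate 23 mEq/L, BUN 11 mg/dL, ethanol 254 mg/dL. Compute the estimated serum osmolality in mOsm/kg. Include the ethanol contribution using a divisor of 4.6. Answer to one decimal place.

Calculated osmolality = 2·Na + glucose/18 + BUN/2.8 + ethanol/4.6
= 2·138 + 107/18 + 11/2.8 + 254/4.6
= 276 + 5.94 + 3.93 + 55.22
= 341.09 mOsm/kg

341.1 mOsm/kg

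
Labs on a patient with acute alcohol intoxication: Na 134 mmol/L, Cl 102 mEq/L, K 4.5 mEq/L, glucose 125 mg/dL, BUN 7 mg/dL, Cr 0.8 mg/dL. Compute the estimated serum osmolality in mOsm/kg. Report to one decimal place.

277.4 mOsm/kg

Calculated osmolality = 2·Na + glucose/18 + BUN/2.8
= 2·134 + 125/18 + 7/2.8
= 268 + 6.94 + 2.50
= 277.44 mOsm/kg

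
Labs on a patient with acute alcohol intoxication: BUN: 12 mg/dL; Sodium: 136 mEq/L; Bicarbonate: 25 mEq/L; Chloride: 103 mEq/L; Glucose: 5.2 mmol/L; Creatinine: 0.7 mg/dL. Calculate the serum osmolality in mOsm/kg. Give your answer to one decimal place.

Calculated osmolality = 2·Na + glucose + BUN/2.8
= 2·136 + 5.2 + 12/2.8
= 272 + 5.20 + 4.29
= 281.49 mOsm/kg

281.5 mOsm/kg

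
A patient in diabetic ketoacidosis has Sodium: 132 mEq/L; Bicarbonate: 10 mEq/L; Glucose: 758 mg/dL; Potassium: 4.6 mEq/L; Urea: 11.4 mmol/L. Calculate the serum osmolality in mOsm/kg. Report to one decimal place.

317.5 mOsm/kg

Calculated osmolality = 2·Na + glucose/18 + urea
= 2·132 + 758/18 + 11.4
= 264 + 42.11 + 11.40
= 317.51 mOsm/kg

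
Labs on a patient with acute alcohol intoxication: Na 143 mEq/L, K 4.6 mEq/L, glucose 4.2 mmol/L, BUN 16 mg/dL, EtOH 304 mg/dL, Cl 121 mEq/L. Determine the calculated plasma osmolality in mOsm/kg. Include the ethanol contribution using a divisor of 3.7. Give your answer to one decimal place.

Calculated osmolality = 2·Na + glucose + BUN/2.8 + ethanol/3.7
= 2·143 + 4.2 + 16/2.8 + 304/3.7
= 286 + 4.20 + 5.71 + 82.16
= 378.07 mOsm/kg

378.1 mOsm/kg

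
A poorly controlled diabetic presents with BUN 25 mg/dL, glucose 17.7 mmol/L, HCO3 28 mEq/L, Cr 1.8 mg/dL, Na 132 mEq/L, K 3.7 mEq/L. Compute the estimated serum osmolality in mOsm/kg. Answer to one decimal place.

290.6 mOsm/kg

Calculated osmolality = 2·Na + glucose + BUN/2.8
= 2·132 + 17.7 + 25/2.8
= 264 + 17.70 + 8.93
= 290.63 mOsm/kg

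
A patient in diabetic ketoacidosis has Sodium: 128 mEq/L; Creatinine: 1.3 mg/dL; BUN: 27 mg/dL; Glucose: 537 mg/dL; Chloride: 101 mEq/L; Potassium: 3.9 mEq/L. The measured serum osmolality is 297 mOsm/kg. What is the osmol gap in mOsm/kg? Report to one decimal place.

Calculated osmolality = 2·Na + glucose/18 + BUN/2.8
= 2·128 + 537/18 + 27/2.8
= 256 + 29.83 + 9.64
= 295.47 mOsm/kg ≈ 295.5 mOsm/kg
Osmolar gap = measured − calculated = 297 − 295.5 = 1.5 mOsm/kg

1.5 mOsm/kg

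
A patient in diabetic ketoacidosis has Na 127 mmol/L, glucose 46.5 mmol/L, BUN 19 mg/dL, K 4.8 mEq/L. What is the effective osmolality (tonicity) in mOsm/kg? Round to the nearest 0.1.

300.5 mOsm/kg

Effective osmolality excludes urea (freely permeant across cell membranes):
2·Na + glucose
= 2·127 + 46.5
= 254 + 46.5
= 300.5 mOsm/kg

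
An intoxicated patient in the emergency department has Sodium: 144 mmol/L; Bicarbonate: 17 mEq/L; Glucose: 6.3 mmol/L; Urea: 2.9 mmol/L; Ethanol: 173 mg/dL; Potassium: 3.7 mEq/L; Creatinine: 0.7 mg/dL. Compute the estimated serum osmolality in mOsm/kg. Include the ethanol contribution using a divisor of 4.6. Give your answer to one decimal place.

Calculated osmolality = 2·Na + glucose + urea + ethanol/4.6
= 2·144 + 6.3 + 2.9 + 173/4.6
= 288 + 6.30 + 2.90 + 37.61
= 334.81 mOsm/kg

334.8 mOsm/kg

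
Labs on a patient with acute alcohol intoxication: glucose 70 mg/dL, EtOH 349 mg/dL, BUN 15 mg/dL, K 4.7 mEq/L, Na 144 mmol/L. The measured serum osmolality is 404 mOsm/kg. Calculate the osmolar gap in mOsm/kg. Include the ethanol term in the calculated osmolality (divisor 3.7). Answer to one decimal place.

12.4 mOsm/kg

Calculated osmolality = 2·Na + glucose/18 + BUN/2.8 + ethanol/3.7
= 2·144 + 70/18 + 15/2.8 + 349/3.7
= 288 + 3.89 + 5.36 + 94.32
= 391.57 mOsm/kg ≈ 391.6 mOsm/kg
Osmolar gap = measured − calculated = 404 − 391.6 = 12.4 mOsm/kg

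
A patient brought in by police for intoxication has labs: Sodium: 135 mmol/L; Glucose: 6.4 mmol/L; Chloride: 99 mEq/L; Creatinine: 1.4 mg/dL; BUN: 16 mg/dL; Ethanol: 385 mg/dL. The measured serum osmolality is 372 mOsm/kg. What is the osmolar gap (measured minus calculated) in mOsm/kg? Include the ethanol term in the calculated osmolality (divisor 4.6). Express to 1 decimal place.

6.2 mOsm/kg

Calculated osmolality = 2·Na + glucose + BUN/2.8 + ethanol/4.6
= 2·135 + 6.4 + 16/2.8 + 385/4.6
= 270 + 6.40 + 5.71 + 83.70
= 365.81 mOsm/kg ≈ 365.8 mOsm/kg
Osmolar gap = measured − calculated = 372 − 365.8 = 6.2 mOsm/kg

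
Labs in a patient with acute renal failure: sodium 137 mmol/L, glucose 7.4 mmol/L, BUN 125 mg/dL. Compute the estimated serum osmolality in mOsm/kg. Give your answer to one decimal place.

Calculated osmolality = 2·Na + glucose + BUN/2.8
= 2·137 + 7.4 + 125/2.8
= 274 + 7.40 + 44.64
= 326.04 mOsm/kg

326.0 mOsm/kg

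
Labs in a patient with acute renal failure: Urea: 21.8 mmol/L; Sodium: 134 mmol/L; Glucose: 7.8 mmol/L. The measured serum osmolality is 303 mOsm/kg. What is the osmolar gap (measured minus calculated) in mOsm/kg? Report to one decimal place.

5.4 mOsm/kg

Calculated osmolality = 2·Na + glucose + urea
= 2·134 + 7.8 + 21.8
= 268 + 7.80 + 21.80
= 297.6 mOsm/kg ≈ 297.6 mOsm/kg
Osmolar gap = measured − calculated = 303 − 297.6 = 5.4 mOsm/kg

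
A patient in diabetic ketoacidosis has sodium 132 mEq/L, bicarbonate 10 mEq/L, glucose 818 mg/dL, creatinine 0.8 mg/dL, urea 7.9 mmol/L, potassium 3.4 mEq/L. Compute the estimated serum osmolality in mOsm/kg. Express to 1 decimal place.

317.3 mOsm/kg

Calculated osmolality = 2·Na + glucose/18 + urea
= 2·132 + 818/18 + 7.9
= 264 + 45.44 + 7.90
= 317.34 mOsm/kg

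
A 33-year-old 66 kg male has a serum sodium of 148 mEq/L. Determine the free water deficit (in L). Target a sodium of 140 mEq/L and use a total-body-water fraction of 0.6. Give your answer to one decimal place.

2.3 L

TBW = 0.6 · 66 = 39.6 L
Free water deficit = TBW · (Na/140 − 1)
= 39.6 · (148/140 − 1)
= 39.6 · 0.0571
= 2.26 L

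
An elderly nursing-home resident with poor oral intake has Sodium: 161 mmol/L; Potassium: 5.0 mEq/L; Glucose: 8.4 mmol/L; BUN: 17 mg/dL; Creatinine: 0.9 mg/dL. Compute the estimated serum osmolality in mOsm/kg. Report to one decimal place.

336.5 mOsm/kg

Calculated osmolality = 2·Na + glucose + BUN/2.8
= 2·161 + 8.4 + 17/2.8
= 322 + 8.40 + 6.07
= 336.47 mOsm/kg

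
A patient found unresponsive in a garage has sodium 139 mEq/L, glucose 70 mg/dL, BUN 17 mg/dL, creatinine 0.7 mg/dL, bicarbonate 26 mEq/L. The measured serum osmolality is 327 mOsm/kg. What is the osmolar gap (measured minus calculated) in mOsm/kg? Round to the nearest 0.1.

Calculated osmolality = 2·Na + glucose/18 + BUN/2.8
= 2·139 + 70/18 + 17/2.8
= 278 + 3.89 + 6.07
= 287.96 mOsm/kg ≈ 288.0 mOsm/kg
Osmolar gap = measured − calculated = 327 − 288.0 = 39.0 mOsm/kg

39.0 mOsm/kg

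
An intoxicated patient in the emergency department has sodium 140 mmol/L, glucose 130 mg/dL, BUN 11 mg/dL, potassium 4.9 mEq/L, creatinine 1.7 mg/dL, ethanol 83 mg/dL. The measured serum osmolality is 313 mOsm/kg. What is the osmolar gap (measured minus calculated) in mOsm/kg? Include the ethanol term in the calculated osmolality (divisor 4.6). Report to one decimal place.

Calculated osmolality = 2·Na + glucose/18 + BUN/2.8 + ethanol/4.6
= 2·140 + 130/18 + 11/2.8 + 83/4.6
= 280 + 7.22 + 3.93 + 18.04
= 309.19 mOsm/kg ≈ 309.2 mOsm/kg
Osmolar gap = measured − calculated = 313 − 309.2 = 3.8 mOsm/kg

3.8 mOsm/kg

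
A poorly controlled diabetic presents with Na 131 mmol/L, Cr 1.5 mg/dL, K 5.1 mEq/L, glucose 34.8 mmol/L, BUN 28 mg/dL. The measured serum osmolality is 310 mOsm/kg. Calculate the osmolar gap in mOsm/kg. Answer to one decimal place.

3.2 mOsm/kg

Calculated osmolality = 2·Na + glucose + BUN/2.8
= 2·131 + 34.8 + 28/2.8
= 262 + 34.80 + 10
= 306.8 mOsm/kg ≈ 306.8 mOsm/kg
Osmolar gap = measured − calculated = 310 − 306.8 = 3.2 mOsm/kg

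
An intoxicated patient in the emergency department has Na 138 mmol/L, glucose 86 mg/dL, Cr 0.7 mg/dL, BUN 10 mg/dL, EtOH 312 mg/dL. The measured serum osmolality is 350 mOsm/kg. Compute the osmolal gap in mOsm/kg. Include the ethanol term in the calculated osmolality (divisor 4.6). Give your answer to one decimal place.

Calculated osmolality = 2·Na + glucose/18 + BUN/2.8 + ethanol/4.6
= 2·138 + 86/18 + 10/2.8 + 312/4.6
= 276 + 4.78 + 3.57 + 67.83
= 352.18 mOsm/kg ≈ 352.2 mOsm/kg
Osmolar gap = measured − calculated = 350 − 352.2 = -2.2 mOsm/kg

-2.2 mOsm/kg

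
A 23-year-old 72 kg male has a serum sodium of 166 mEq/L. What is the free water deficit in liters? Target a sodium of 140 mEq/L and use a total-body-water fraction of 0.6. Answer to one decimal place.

8.0 L

TBW = 0.6 · 72 = 43.2 L
Free water deficit = TBW · (Na/140 − 1)
= 43.2 · (166/140 − 1)
= 43.2 · 0.1857
= 8.02 L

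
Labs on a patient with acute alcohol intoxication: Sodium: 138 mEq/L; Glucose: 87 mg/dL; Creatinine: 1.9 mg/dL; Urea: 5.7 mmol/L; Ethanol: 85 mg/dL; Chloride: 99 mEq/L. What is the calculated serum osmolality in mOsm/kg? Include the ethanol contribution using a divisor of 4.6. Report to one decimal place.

Calculated osmolality = 2·Na + glucose/18 + urea + ethanol/4.6
= 2·138 + 87/18 + 5.7 + 85/4.6
= 276 + 4.83 + 5.70 + 18.48
= 305.01 mOsm/kg

305.0 mOsm/kg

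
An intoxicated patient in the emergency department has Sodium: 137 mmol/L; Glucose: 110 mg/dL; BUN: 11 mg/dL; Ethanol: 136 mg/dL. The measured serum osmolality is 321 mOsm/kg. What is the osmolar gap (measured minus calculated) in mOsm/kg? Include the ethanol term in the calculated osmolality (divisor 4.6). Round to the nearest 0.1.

Calculated osmolality = 2·Na + glucose/18 + BUN/2.8 + ethanol/4.6
= 2·137 + 110/18 + 11/2.8 + 136/4.6
= 274 + 6.11 + 3.93 + 29.57
= 313.61 mOsm/kg ≈ 313.6 mOsm/kg
Osmolar gap = measured − calculated = 321 − 313.6 = 7.4 mOsm/kg

7.4 mOsm/kg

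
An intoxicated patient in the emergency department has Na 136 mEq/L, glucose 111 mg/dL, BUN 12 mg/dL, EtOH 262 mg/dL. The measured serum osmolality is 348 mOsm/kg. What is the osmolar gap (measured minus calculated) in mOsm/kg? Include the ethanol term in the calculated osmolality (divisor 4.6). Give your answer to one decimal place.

Calculated osmolality = 2·Na + glucose/18 + BUN/2.8 + ethanol/4.6
= 2·136 + 111/18 + 12/2.8 + 262/4.6
= 272 + 6.17 + 4.29 + 56.96
= 339.42 mOsm/kg ≈ 339.4 mOsm/kg
Osmolar gap = measured − calculated = 348 − 339.4 = 8.6 mOsm/kg

8.6 mOsm/kg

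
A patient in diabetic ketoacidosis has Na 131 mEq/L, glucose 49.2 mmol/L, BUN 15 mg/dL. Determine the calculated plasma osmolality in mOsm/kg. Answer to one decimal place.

Calculated osmolality = 2·Na + glucose + BUN/2.8
= 2·131 + 49.2 + 15/2.8
= 262 + 49.20 + 5.36
= 316.56 mOsm/kg

316.6 mOsm/kg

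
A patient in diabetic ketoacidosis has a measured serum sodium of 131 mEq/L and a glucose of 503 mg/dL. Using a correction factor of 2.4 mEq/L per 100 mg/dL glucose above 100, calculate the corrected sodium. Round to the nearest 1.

141 mEq/L

Corrected Na = measured Na + 2.4 · (glucose − 100)/100
= 131 + 2.4 · (503 − 100)/100
= 131 + 9.7
= 140.7 mEq/L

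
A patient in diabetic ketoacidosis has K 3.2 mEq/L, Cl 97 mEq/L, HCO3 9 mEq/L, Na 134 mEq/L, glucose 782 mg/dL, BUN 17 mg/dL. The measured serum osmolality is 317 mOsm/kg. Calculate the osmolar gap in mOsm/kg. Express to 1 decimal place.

Calculated osmolality = 2·Na + glucose/18 + BUN/2.8
= 2·134 + 782/18 + 17/2.8
= 268 + 43.44 + 6.07
= 317.51 mOsm/kg ≈ 317.5 mOsm/kg
Osmolar gap = measured − calculated = 317 − 317.5 = -0.5 mOsm/kg

-0.5 mOsm/kg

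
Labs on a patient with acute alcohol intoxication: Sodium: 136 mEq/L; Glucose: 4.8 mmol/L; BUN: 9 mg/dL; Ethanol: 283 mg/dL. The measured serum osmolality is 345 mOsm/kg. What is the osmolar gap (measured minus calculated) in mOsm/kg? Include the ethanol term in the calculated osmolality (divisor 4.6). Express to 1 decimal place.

3.5 mOsm/kg

Calculated osmolality = 2·Na + glucose + BUN/2.8 + ethanol/4.6
= 2·136 + 4.8 + 9/2.8 + 283/4.6
= 272 + 4.80 + 3.21 + 61.52
= 341.53 mOsm/kg ≈ 341.5 mOsm/kg
Osmolar gap = measured − calculated = 345 − 341.5 = 3.5 mOsm/kg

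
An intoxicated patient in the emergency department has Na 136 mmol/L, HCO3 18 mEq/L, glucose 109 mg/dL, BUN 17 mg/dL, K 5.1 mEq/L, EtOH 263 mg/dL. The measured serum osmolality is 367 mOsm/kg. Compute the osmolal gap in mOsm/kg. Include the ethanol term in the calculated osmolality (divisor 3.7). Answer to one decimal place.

11.8 mOsm/kg

Calculated osmolality = 2·Na + glucose/18 + BUN/2.8 + ethanol/3.7
= 2·136 + 109/18 + 17/2.8 + 263/3.7
= 272 + 6.06 + 6.07 + 71.08
= 355.21 mOsm/kg ≈ 355.2 mOsm/kg
Osmolar gap = measured − calculated = 367 − 355.2 = 11.8 mOsm/kg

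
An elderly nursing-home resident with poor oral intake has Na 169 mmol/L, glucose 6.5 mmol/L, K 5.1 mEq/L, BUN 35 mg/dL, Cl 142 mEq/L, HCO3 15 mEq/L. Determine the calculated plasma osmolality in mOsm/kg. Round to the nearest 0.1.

357.0 mOsm/kg

Calculated osmolality = 2·Na + glucose + BUN/2.8
= 2·169 + 6.5 + 35/2.8
= 338 + 6.50 + 12.50
= 357 mOsm/kg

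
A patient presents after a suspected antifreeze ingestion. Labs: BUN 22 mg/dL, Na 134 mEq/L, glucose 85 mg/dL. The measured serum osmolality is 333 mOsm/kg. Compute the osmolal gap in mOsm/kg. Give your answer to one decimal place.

52.4 mOsm/kg

Calculated osmolality = 2·Na + glucose/18 + BUN/2.8
= 2·134 + 85/18 + 22/2.8
= 268 + 4.72 + 7.86
= 280.58 mOsm/kg ≈ 280.6 mOsm/kg
Osmolar gap = measured − calculated = 333 − 280.6 = 52.4 mOsm/kg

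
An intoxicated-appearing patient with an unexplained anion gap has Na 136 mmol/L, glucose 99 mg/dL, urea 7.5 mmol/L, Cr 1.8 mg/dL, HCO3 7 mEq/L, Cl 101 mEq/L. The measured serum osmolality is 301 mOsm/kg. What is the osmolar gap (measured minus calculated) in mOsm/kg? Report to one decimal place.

Calculated osmolality = 2·Na + glucose/18 + urea
= 2·136 + 99/18 + 7.5
= 272 + 5.50 + 7.50
= 285 mOsm/kg ≈ 285.0 mOsm/kg
Osmolar gap = measured − calculated = 301 − 285.0 = 16.0 mOsm/kg

16.0 mOsm/kg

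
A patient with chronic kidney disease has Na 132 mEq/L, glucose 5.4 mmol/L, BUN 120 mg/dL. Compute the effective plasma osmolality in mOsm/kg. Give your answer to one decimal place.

Effective osmolality excludes urea (freely permeant across cell membranes):
2·Na + glucose
= 2·132 + 5.4
= 264 + 5.4
= 269.4 mOsm/kg

269.4 mOsm/kg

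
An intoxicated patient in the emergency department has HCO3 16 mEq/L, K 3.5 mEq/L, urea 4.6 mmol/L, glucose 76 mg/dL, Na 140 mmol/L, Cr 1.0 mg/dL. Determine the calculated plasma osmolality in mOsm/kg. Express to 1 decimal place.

Calculated osmolality = 2·Na + glucose/18 + urea
= 2·140 + 76/18 + 4.6
= 280 + 4.22 + 4.60
= 288.82 mOsm/kg

288.8 mOsm/kg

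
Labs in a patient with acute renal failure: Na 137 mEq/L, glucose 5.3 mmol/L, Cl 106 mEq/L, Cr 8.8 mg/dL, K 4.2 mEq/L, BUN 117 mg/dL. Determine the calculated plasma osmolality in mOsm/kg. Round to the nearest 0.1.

321.1 mOsm/kg

Calculated osmolality = 2·Na + glucose + BUN/2.8
= 2·137 + 5.3 + 117/2.8
= 274 + 5.30 + 41.79
= 321.09 mOsm/kg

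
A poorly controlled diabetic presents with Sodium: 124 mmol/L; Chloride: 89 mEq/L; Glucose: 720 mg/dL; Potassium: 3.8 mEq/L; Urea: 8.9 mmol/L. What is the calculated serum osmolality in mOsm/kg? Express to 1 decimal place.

296.9 mOsm/kg

Calculated osmolality = 2·Na + glucose/18 + urea
= 2·124 + 720/18 + 8.9
= 248 + 40 + 8.90
= 296.9 mOsm/kg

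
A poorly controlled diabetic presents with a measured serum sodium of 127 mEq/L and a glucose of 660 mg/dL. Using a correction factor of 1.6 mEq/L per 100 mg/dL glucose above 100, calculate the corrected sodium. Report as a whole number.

136 mEq/L

Corrected Na = measured Na + 1.6 · (glucose − 100)/100
= 127 + 1.6 · (660 − 100)/100
= 127 + 9
= 136 mEq/L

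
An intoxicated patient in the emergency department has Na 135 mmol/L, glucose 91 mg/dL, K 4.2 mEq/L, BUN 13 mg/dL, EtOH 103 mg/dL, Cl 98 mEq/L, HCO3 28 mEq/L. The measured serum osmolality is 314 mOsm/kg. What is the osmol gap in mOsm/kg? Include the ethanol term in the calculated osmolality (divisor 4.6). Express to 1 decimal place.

Calculated osmolality = 2·Na + glucose/18 + BUN/2.8 + ethanol/4.6
= 2·135 + 91/18 + 13/2.8 + 103/4.6
= 270 + 5.06 + 4.64 + 22.39
= 302.09 mOsm/kg ≈ 302.1 mOsm/kg
Osmolar gap = measured − calculated = 314 − 302.1 = 11.9 mOsm/kg

11.9 mOsm/kg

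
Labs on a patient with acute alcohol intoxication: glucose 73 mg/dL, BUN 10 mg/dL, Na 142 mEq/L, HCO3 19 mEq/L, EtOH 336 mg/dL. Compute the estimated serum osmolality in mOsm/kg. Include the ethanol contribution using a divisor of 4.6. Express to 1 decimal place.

364.7 mOsm/kg

Calculated osmolality = 2·Na + glucose/18 + BUN/2.8 + ethanol/4.6
= 2·142 + 73/18 + 10/2.8 + 336/4.6
= 284 + 4.06 + 3.57 + 73.04
= 364.67 mOsm/kg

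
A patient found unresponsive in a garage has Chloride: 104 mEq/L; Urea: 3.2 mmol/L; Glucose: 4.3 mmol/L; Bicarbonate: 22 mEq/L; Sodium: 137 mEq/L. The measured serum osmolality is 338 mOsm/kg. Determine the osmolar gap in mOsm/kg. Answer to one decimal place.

56.5 mOsm/kg

Calculated osmolality = 2·Na + glucose + urea
= 2·137 + 4.3 + 3.2
= 274 + 4.30 + 3.20
= 281.5 mOsm/kg ≈ 281.5 mOsm/kg
Osmolar gap = measured − calculated = 338 − 281.5 = 56.5 mOsm/kg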